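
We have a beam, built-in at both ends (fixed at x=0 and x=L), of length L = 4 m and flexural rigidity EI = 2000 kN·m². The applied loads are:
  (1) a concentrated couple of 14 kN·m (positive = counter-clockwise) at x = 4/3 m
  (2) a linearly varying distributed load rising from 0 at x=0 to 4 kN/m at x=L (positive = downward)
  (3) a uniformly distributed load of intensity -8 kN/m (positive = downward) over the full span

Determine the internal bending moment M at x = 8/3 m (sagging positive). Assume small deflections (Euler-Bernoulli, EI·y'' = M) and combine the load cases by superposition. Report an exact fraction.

Load 1 — applied couple M₀=14 kN·m at a=4/3 m (b=L-a=8/3):
  M_1 = R_Ax - M_A - M₀  [x>a] with R_A=14/3, M_A=0 = (14/3)·(8/3) - 0 - 14 = -14/9 kN·m
Load 2 — triangular load w₀=4 kN/m (0→w₀ over full span):
  M_2 = 3w₀Lx/20 - w₀L²/30 - w₀x³/(6L) = 3·4·4·(8/3)/20 - 4·4²/30 - 4·(8/3)³/(6·4) = 448/405 kN·m
Load 3 — uniform load w=-8 kN/m over full span:
  M_3 = wLx/2 - wL²/12 - wx²/2 = (-8)·4·(8/3)/2 - (-8)·4²/12 - (-8)·(8/3)²/2 = -32/9 kN·m
Superposition: M = Σ M_i = -1622/405 kN·m ≈ -4.004938 kN·m

M(8/3) = -1622/405 kN·m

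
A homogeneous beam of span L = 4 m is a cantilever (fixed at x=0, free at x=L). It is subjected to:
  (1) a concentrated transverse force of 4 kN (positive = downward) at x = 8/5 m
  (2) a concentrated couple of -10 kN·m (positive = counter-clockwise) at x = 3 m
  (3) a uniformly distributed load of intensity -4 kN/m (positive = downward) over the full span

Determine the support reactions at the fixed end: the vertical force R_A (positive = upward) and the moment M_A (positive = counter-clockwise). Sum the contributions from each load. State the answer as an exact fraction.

R_A = -12 kN, M_A = -78/5 kN·m

Load 1 — point force P=4 kN at a=8/5 m (b=L-a=12/5):
  R_A = P = 4 kN
  M_A = Pa = 4·(8/5) = 32/5 kN·m
Load 2 — applied couple M₀=-10 kN·m at a=3 m (b=L-a=1):
  R_A = 0 kN
  M_A = -M₀ = -(-10) = 10 kN·m
Load 3 — uniform load w=-4 kN/m over full span:
  R_A = wL = (-4)·4 = -16 kN
  M_A = wL²/2 = (-4)·4²/2 = -32 kN·m
Superposition: R_A = -12 kN, M_A = -78/5 kN·m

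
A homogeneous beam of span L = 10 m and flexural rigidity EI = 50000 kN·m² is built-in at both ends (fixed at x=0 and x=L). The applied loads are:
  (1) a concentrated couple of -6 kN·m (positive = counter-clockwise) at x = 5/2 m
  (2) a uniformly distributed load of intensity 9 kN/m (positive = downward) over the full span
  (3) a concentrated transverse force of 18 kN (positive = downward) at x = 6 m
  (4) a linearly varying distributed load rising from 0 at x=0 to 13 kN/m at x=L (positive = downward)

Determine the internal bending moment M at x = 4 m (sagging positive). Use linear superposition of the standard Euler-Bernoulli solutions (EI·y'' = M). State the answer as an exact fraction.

M(4) = 64039/1000 kN·m

Load 1 — applied couple M₀=-6 kN·m at a=5/2 m (b=L-a=15/2):
  M_1 = R_Ax - M_A - M₀  [x>a] with R_A=-27/40, M_A=9/8 = (-27/40)·4 - (9/8) - (-6) = 87/40 kN·m
Load 2 — uniform load w=9 kN/m over full span:
  M_2 = wLx/2 - wL²/12 - wx²/2 = 9·10·4/2 - 9·10²/12 - 9·4²/2 = 33 kN·m
Load 3 — point force P=18 kN at a=6 m (b=L-a=4):
  M_3 = Pb²(3a+b)x/L³ - Pab²/L²  [x≤a] = 18·4²·(3·6+4)·4/10³ - 18·6·4²/10² = 1008/125 kN·m
Load 4 — triangular load w₀=13 kN/m (0→w₀ over full span):
  M_4 = 3w₀Lx/20 - w₀L²/30 - w₀x³/(6L) = 3·13·10·4/20 - 13·10²/30 - 13·4³/(6·10) = 104/5 kN·m
Superposition: M = Σ M_i = 64039/1000 kN·m ≈ 64.039000 kN·m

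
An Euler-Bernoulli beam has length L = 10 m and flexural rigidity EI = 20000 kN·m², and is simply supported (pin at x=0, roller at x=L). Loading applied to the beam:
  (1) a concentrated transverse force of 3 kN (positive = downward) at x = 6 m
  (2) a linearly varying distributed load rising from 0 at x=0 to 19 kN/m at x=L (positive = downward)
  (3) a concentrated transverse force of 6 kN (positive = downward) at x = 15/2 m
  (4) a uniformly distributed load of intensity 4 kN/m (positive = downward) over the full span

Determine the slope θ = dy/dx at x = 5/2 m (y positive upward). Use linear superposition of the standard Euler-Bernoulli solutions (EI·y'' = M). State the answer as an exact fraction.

θ(5/2) = -4837961/230400000 rad

Load 1 — point force P=3 kN at a=6 m (b=L-a=4):
  θ_1 = -Pb(L²-b²-3x²)/(6LEI)  [x≤a] = -3·4·(10²-4²-3·(5/2)²)/(6·10·20000) = -261/400000 rad
Load 2 — triangular load w₀=19 kN/m (0→w₀ over full span):
  θ_2 = -w₀(7L⁴-30L²x²+15x⁴)/(360LEI) = -19·(7·10⁴-30·10²·(5/2)²+15·(5/2)⁴)/(360·10·20000) = -25213/1843200 rad
Load 3 — point force P=6 kN at a=15/2 m (b=L-a=5/2):
  θ_3 = -Pb(L²-b²-3x²)/(6LEI)  [x≤a] = -6·(5/2)·(10²-(5/2)²-3·(5/2)²)/(6·10·20000) = -3/3200 rad
Load 4 — uniform load w=4 kN/m over full span:
  θ_4 = -w(L³-6Lx²+4x³)/(24EI) = -4·(10³-6·10·(5/2)²+4·(5/2)³)/(24·20000) = -11/1920 rad
Superposition: θ = Σ θ_i = -4837961/230400000 rad ≈ -0.020998 rad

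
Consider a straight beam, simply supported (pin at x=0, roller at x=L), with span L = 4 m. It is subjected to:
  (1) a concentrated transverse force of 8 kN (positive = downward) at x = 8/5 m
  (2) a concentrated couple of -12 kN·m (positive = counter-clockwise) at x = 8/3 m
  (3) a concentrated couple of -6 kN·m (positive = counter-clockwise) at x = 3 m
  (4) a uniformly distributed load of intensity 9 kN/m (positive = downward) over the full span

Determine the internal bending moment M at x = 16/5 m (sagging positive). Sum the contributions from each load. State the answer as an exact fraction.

Load 1 — point force P=8 kN at a=8/5 m (b=L-a=12/5):
  M_1 = Pa(L-x)/L  [x>a] = 8·(8/5)·(4-(16/5))/4 = 64/25 kN·m
Load 2 — applied couple M₀=-12 kN·m at a=8/3 m (b=L-a=4/3):
  M_2 = M₀x/L - M₀  [x>a] = (-12)·(16/5)/4 - (-12) = 12/5 kN·m
Load 3 — applied couple M₀=-6 kN·m at a=3 m (b=L-a=1):
  M_3 = M₀x/L - M₀  [x>a] = (-6)·(16/5)/4 - (-6) = 6/5 kN·m
Load 4 — uniform load w=9 kN/m over full span:
  M_4 = wx(L-x)/2 = 9·(16/5)·(4-(16/5))/2 = 288/25 kN·m
Superposition: M = Σ M_i = 442/25 kN·m ≈ 17.680000 kN·m

M(16/5) = 442/25 kN·m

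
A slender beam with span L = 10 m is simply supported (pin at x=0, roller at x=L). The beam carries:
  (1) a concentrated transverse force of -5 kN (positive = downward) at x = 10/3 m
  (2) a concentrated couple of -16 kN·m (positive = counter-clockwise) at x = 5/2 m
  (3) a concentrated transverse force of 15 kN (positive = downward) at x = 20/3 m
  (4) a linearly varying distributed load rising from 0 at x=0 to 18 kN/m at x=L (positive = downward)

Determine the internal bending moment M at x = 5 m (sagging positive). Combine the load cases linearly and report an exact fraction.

Load 1 — point force P=-5 kN at a=10/3 m (b=L-a=20/3):
  M_1 = Pa(L-x)/L  [x>a] = (-5)·(10/3)·(10-5)/10 = -25/3 kN·m
Load 2 — applied couple M₀=-16 kN·m at a=5/2 m (b=L-a=15/2):
  M_2 = M₀x/L - M₀  [x>a] = (-16)·5/10 - (-16) = 8 kN·m
Load 3 — point force P=15 kN at a=20/3 m (b=L-a=10/3):
  M_3 = Pbx/L  [x≤a] = 15·(10/3)·5/10 = 25 kN·m
Load 4 — triangular load w₀=18 kN/m (0→w₀ over full span):
  M_4 = w₀Lx/6 - w₀x³/(6L) = 18·10·5/6 - 18·5³/(6·10) = 225/2 kN·m
Superposition: M = Σ M_i = 823/6 kN·m ≈ 137.166667 kN·m

M(5) = 823/6 kN·m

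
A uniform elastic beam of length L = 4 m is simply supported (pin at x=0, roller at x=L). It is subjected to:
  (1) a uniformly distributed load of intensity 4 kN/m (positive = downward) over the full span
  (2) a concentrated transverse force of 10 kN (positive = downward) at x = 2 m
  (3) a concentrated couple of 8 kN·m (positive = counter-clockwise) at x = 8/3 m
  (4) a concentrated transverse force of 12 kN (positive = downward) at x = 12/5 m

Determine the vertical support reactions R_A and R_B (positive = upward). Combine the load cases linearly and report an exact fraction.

R_A = 99/5 kN, R_B = 91/5 kN

Load 1 — uniform load w=4 kN/m over full span:
  R_A = wL/2 = 4·4/2 = 8 kN
  R_B = wL/2 = 4·4/2 = 8 kN
Load 2 — point force P=10 kN at a=2 m (b=L-a=2):
  R_A = Pb/L = 10·2/4 = 5 kN
  R_B = Pa/L = 10·2/4 = 5 kN
Load 3 — applied couple M₀=8 kN·m at a=8/3 m (b=L-a=4/3):
  R_A = M₀/L = 8/4 = 2 kN
  R_B = -M₀/L = -8/4 = -2 kN
Load 4 — point force P=12 kN at a=12/5 m (b=L-a=8/5):
  R_A = Pb/L = 12·(8/5)/4 = 24/5 kN
  R_B = Pa/L = 12·(12/5)/4 = 36/5 kN
Superposition: R_A = 99/5 kN, R_B = 91/5 kN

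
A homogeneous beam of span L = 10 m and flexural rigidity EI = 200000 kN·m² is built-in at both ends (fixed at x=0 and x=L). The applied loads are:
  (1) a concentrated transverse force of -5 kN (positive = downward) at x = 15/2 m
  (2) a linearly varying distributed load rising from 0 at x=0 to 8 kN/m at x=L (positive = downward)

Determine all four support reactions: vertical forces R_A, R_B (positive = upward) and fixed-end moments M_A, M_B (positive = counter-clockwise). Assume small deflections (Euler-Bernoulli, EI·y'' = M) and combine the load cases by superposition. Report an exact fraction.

R_A = 359/32 kN, M_A = 2335/96 kN·m, R_B = 761/32 kN, M_B = -1055/32 kN·m

Load 1 — point force P=-5 kN at a=15/2 m (b=L-a=5/2):
  R_A = Pb²(3a+b)/L³ = (-5)·(5/2)²·(3·(15/2)+(5/2))/10³ = -25/32 kN
  M_A = Pab²/L² = (-5)·(15/2)·(5/2)²/10² = -75/32 kN·m
  R_B = Pa²(a+3b)/L³ = (-5)·(15/2)²·((15/2)+3·(5/2))/10³ = -135/32 kN
  M_B = -Pa²b/L² = -(-5)·(15/2)²·(5/2)/10² = 225/32 kN·m
Load 2 — triangular load w₀=8 kN/m (0→w₀ over full span):
  R_A = 3w₀L/20 = 3·8·10/20 = 12 kN
  M_A = w₀L²/30 = 8·10²/30 = 80/3 kN·m
  R_B = 7w₀L/20 = 7·8·10/20 = 28 kN
  M_B = -w₀L²/20 = -8·10²/20 = -40 kN·m
Superposition: R_A = 359/32 kN, M_A = 2335/96 kN·m, R_B = 761/32 kN, M_B = -1055/32 kN·m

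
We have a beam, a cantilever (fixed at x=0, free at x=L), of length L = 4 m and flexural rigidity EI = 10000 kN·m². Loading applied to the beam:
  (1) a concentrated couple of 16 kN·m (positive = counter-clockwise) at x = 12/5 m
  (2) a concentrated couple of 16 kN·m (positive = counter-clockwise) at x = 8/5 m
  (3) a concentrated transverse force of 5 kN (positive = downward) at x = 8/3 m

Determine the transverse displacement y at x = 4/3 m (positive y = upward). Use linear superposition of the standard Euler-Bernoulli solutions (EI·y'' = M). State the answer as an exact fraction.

Load 1 — applied couple M₀=16 kN·m at a=12/5 m (b=L-a=8/5):
  y_1 = M₀x²/(2EI)  [x≤a] = 16·(4/3)²/(2·10000) = 8/5625 m
Load 2 — applied couple M₀=16 kN·m at a=8/5 m (b=L-a=12/5):
  y_2 = M₀x²/(2EI)  [x≤a] = 16·(4/3)²/(2·10000) = 8/5625 m
Load 3 — point force P=5 kN at a=8/3 m (b=L-a=4/3):
  y_3 = -Px²(3a-x)/(6EI)  [x≤a] = -5·(4/3)²·(3·(8/3)-(4/3))/(6·10000) = -2/2025 m
Superposition: y = Σ y_i = 94/50625 m ≈ 0.001857 m

y(4/3) = 94/50625 m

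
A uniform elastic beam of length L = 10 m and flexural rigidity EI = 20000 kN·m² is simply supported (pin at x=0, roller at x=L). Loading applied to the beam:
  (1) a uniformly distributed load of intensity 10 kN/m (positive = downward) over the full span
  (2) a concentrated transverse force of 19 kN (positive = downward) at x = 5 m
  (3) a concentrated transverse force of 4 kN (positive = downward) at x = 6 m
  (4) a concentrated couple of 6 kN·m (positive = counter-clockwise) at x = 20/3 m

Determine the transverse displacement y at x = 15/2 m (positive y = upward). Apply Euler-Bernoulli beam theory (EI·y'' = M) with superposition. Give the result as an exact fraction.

y(15/2) = -81121/1280000 m

Load 1 — uniform load w=10 kN/m over full span:
  y_1 = -wx(L³-2Lx²+x³)/(24EI) = -10·(15/2)·(10³-2·10·(15/2)²+(15/2)³)/(24·20000) = -95/2048 m
Load 2 — point force P=19 kN at a=5 m (b=L-a=5):
  y_2 = -Pa(L-x)(2Lx-a²-x²)/(6LEI)  [x>a] = -19·5·(10-(15/2))·(2·10·(15/2)-5²-(15/2)²)/(6·10·20000) = -209/15360 m
Load 3 — point force P=4 kN at a=6 m (b=L-a=4):
  y_3 = -Pa(L-x)(2Lx-a²-x²)/(6LEI)  [x>a] = -4·6·(10-(15/2))·(2·10·(15/2)-6²-(15/2)²)/(6·10·20000) = -231/80000 m
Load 4 — applied couple M₀=6 kN·m at a=20/3 m (b=L-a=10/3):
  y_4 = (M₀x³/(6L)-M₀(x-a)²/2+C₁x)/EI  [x>a] with C₁=M₀(3b²-L²)/(6L)=-20/3 = (6·(15/2)³/(6·10)-6·((15/2)-(20/3))²/2+(-20/3)·(15/2))/20000 = -19/38400 m
Superposition: y = Σ y_i = -81121/1280000 m ≈ -0.063376 m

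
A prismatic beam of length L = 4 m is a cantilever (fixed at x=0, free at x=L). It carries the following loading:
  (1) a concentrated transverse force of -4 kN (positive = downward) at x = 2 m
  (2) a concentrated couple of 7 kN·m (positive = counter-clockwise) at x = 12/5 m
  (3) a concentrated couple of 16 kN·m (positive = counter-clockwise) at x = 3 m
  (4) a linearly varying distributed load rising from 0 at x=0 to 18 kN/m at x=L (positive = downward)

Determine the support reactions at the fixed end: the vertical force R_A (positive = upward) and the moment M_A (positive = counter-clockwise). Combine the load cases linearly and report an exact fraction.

R_A = 32 kN, M_A = 65 kN·m

Load 1 — point force P=-4 kN at a=2 m (b=L-a=2):
  R_A = P = (-4) = -4 kN
  M_A = Pa = (-4)·2 = -8 kN·m
Load 2 — applied couple M₀=7 kN·m at a=12/5 m (b=L-a=8/5):
  R_A = 0 kN
  M_A = -M₀ = -7 kN·m
Load 3 — applied couple M₀=16 kN·m at a=3 m (b=L-a=1):
  R_A = 0 kN
  M_A = -M₀ = -16 kN·m
Load 4 — triangular load w₀=18 kN/m (0→w₀ over full span):
  R_A = w₀L/2 = 18·4/2 = 36 kN
  M_A = w₀L²/3 = 18·4²/3 = 96 kN·m
Superposition: R_A = 32 kN, M_A = 65 kN·m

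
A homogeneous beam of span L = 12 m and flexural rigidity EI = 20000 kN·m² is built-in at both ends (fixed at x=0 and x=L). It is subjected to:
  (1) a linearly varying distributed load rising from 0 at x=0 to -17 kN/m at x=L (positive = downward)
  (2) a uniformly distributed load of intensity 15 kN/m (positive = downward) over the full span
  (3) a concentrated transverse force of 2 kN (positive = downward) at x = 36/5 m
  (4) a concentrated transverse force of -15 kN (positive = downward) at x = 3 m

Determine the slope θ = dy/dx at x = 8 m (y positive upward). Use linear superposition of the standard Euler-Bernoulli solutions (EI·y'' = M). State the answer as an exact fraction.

Load 1 — triangular load w₀=-17 kN/m (0→w₀ over full span):
  θ_1 = -w₀(2x(L-x)(L-2x)(x+2L)+x²(L-x)²)/(120LEI) = -(-17)·(2·8·(12-8)·(12-2·8)·(8+2·12)+8²·(12-8)²)/(120·12·20000) = -119/28125 rad
Load 2 — uniform load w=15 kN/m over full span:
  θ_2 = -wx(L-x)(L-2x)/(12EI) = -15·8·(12-8)·(12-2·8)/(12·20000) = 1/125 rad
Load 3 — point force P=2 kN at a=36/5 m (b=L-a=24/5):
  θ_3 = Pa²(L-x)(2bL-(3b+a)(L-x))/(2L³EI)  [x>a] = 2·(36/5)²·(12-8)·(2·(24/5)·12-(3·(24/5)+(36/5))·(12-8))/(2·12³·20000) = 27/156250 rad
Load 4 — point force P=-15 kN at a=3 m (b=L-a=9):
  θ_4 = Pa²(L-x)(2bL-(3b+a)(L-x))/(2L³EI)  [x>a] = (-15)·3²·(12-8)·(2·9·12-(3·9+3)·(12-8))/(2·12³·20000) = -3/4000 rad
Superposition: θ = Σ θ_i = 71813/22500000 rad ≈ 0.003192 rad

θ(8) = 71813/22500000 rad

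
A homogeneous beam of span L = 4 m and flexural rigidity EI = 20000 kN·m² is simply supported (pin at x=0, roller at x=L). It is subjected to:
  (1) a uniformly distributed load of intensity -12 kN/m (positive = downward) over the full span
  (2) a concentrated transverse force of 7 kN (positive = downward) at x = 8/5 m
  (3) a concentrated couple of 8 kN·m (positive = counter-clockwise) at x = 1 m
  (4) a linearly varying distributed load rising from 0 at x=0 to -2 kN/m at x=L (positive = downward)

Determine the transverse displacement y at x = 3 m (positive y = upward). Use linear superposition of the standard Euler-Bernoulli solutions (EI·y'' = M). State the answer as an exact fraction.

Load 1 — uniform load w=-12 kN/m over full span:
  y_1 = -wx(L³-2Lx²+x³)/(24EI) = -(-12)·3·(4³-2·4·3²+3³)/(24·20000) = 57/40000 m
Load 2 — point force P=7 kN at a=8/5 m (b=L-a=12/5):
  y_2 = -Pa(L-x)(2Lx-a²-x²)/(6LEI)  [x>a] = -7·(8/5)·(4-3)·(2·4·3-(8/5)²-3²)/(6·4·20000) = -2177/7500000 m
Load 3 — applied couple M₀=8 kN·m at a=1 m (b=L-a=3):
  y_3 = (M₀x³/(6L)-M₀(x-a)²/2+C₁x)/EI  [x>a] with C₁=M₀(3b²-L²)/(6L)=11/3 = (8·3³/(6·4)-8·(3-1)²/2+(11/3)·3)/20000 = 1/5000 m
Load 4 — triangular load w₀=-2 kN/m (0→w₀ over full span):
  y_4 = -w₀x(7L⁴-10L²x²+3x⁴)/(360LEI) = -(-2)·3·(7·4⁴-10·4²·3²+3·3⁴)/(360·4·20000) = 119/960000 m
Superposition: y = Σ y_i = 175043/120000000 m ≈ 0.001459 m

y(3) = 175043/120000000 m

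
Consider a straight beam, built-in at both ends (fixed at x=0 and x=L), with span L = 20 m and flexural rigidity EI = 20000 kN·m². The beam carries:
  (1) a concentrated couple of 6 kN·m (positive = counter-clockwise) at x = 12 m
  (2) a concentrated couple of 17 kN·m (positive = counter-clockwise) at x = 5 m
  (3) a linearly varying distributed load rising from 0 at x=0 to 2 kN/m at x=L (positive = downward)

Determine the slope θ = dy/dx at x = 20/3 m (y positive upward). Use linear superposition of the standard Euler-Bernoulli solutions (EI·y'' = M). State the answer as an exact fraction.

θ(20/3) = -101351/48600000 rad

Load 1 — applied couple M₀=6 kN·m at a=12 m (b=L-a=8):
  θ_1 = (R_Ax²/2 - M_Ax)/EI  [x≤a] with R_A=54/125, M_A=48/25 = ((54/125)·(20/3)²/2 - (48/25)·(20/3))/20000 = -1/6250 rad
Load 2 — applied couple M₀=17 kN·m at a=5 m (b=L-a=15):
  θ_2 = (R_Ax²/2 - M_Ax - M₀(x-a))/EI  [x>a] with R_A=153/160, M_A=-51/16 = ((153/160)·(20/3)²/2 - (-51/16)·(20/3) - 17·((20/3)-5))/20000 = 17/24000 rad
Load 3 — triangular load w₀=2 kN/m (0→w₀ over full span):
  θ_3 = -w₀(2x(L-x)(L-2x)(x+2L)+x²(L-x)²)/(120LEI) = -2·(2·(20/3)·(20-(20/3))·(20-2·(20/3))·((20/3)+2·20)+(20/3)²·(20-(20/3))²)/(120·20·20000) = -16/6075 rad
Superposition: θ = Σ θ_i = -101351/48600000 rad ≈ -0.002085 rad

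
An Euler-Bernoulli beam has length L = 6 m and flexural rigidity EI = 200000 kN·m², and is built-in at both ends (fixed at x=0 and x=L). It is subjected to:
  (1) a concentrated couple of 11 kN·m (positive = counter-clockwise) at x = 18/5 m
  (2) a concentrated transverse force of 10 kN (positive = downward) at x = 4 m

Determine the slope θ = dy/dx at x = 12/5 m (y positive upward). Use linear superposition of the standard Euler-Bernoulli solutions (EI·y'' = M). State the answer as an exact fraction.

θ(12/5) = -79/3906250 rad

Load 1 — applied couple M₀=11 kN·m at a=18/5 m (b=L-a=12/5):
  θ_1 = (R_Ax²/2 - M_Ax)/EI  [x≤a] with R_A=66/25, M_A=88/25 = ((66/25)·(12/5)²/2 - (88/25)·(12/5))/200000 = -33/7812500 rad
Load 2 — point force P=10 kN at a=4 m (b=L-a=2):
  θ_2 = -Pb²x(2aL-(3a+b)x)/(2L³EI)  [x≤a] = -10·2²·(12/5)·(2·4·6-(3·4+2)·(12/5))/(2·6³·200000) = -1/62500 rad
Superposition: θ = Σ θ_i = -79/3906250 rad ≈ -0.000020 rad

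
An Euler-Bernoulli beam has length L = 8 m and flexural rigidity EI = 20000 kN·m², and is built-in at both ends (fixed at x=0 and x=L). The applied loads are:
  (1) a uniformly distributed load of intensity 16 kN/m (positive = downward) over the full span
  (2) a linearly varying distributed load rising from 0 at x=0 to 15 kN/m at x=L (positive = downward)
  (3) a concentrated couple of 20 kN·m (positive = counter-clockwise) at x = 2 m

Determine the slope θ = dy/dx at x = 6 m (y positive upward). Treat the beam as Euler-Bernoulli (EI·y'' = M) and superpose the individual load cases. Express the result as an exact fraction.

θ(6) = 703/160000 rad

Load 1 — uniform load w=16 kN/m over full span:
  θ_1 = -wx(L-x)(L-2x)/(12EI) = -16·6·(8-6)·(8-2·6)/(12·20000) = 2/625 rad
Load 2 — triangular load w₀=15 kN/m (0→w₀ over full span):
  θ_2 = -w₀(2x(L-x)(L-2x)(x+2L)+x²(L-x)²)/(120LEI) = -15·(2·6·(8-6)·(8-2·6)·(6+2·8)+6²·(8-6)²)/(120·8·20000) = 123/80000 rad
Load 3 — applied couple M₀=20 kN·m at a=2 m (b=L-a=6):
  θ_3 = (R_Ax²/2 - M_Ax - M₀(x-a))/EI  [x>a] with R_A=45/16, M_A=-15/4 = ((45/16)·6²/2 - (-15/4)·6 - 20·(6-2))/20000 = -11/32000 rad
Superposition: θ = Σ θ_i = 703/160000 rad ≈ 0.004394 rad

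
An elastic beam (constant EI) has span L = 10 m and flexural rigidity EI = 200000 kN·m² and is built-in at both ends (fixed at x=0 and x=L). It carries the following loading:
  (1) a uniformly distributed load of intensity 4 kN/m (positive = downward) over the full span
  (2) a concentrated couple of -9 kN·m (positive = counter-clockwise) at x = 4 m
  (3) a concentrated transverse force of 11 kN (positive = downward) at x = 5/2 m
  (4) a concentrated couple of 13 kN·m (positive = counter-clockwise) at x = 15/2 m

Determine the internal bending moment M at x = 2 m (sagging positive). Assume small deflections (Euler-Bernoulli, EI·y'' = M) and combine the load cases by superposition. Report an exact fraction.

M(2) = -10669/12000 kN·m

Load 1 — uniform load w=4 kN/m over full span:
  M_1 = wLx/2 - wL²/12 - wx²/2 = 4·10·2/2 - 4·10²/12 - 4·2²/2 = -4/3 kN·m
Load 2 — applied couple M₀=-9 kN·m at a=4 m (b=L-a=6):
  M_2 = R_Ax - M_A  [x≤a] with R_A=-162/125, M_A=-27/25 = (-162/125)·2 - (-27/25) = -189/125 kN·m
Load 3 — point force P=11 kN at a=5/2 m (b=L-a=15/2):
  M_3 = Pb²(3a+b)x/L³ - Pab²/L²  [x≤a] = 11·(15/2)²·(3·(5/2)+(15/2))·2/10³ - 11·(5/2)·(15/2)²/10² = 99/32 kN·m
Load 4 — applied couple M₀=13 kN·m at a=15/2 m (b=L-a=5/2):
  M_4 = R_Ax - M_A  [x≤a] with R_A=117/80, M_A=65/16 = (117/80)·2 - (65/16) = -91/80 kN·m
Superposition: M = Σ M_i = -10669/12000 kN·m ≈ -0.889083 kN·m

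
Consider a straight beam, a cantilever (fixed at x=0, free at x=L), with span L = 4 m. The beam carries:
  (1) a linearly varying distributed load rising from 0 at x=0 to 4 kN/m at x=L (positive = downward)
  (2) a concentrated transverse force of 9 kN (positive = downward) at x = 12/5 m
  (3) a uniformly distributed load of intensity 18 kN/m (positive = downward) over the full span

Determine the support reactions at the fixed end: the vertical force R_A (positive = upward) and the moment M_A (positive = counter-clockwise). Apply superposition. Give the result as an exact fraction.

Load 1 — triangular load w₀=4 kN/m (0→w₀ over full span):
  R_A = w₀L/2 = 4·4/2 = 8 kN
  M_A = w₀L²/3 = 4·4²/3 = 64/3 kN·m
Load 2 — point force P=9 kN at a=12/5 m (b=L-a=8/5):
  R_A = P = 9 kN
  M_A = Pa = 9·(12/5) = 108/5 kN·m
Load 3 — uniform load w=18 kN/m over full span:
  R_A = wL = 18·4 = 72 kN
  M_A = wL²/2 = 18·4²/2 = 144 kN·m
Superposition: R_A = 89 kN, M_A = 2804/15 kN·m

R_A = 89 kN, M_A = 2804/15 kN·m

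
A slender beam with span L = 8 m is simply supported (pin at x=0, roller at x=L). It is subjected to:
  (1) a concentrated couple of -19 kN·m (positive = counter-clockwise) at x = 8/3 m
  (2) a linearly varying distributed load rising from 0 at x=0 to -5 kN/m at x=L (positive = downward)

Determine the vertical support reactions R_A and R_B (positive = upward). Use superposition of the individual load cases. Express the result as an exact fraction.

R_A = -217/24 kN, R_B = -263/24 kN

Load 1 — applied couple M₀=-19 kN·m at a=8/3 m (b=L-a=16/3):
  R_A = M₀/L = (-19)/8 = -19/8 kN
  R_B = -M₀/L = -(-19)/8 = 19/8 kN
Load 2 — triangular load w₀=-5 kN/m (0→w₀ over full span):
  R_A = w₀L/6 = (-5)·8/6 = -20/3 kN
  R_B = w₀L/3 = (-5)·8/3 = -40/3 kN
Superposition: R_A = -217/24 kN, R_B = -263/24 kN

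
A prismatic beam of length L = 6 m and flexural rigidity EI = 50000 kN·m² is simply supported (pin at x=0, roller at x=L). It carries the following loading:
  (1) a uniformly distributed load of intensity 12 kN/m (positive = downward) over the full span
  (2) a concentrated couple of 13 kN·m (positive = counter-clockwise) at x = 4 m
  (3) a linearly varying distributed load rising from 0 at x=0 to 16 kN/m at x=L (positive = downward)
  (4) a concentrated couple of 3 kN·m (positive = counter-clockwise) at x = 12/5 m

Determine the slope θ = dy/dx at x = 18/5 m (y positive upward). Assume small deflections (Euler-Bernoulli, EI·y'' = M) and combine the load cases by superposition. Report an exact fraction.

θ(18/5) = 51599/46875000 rad

Load 1 — uniform load w=12 kN/m over full span:
  θ_1 = -w(L³-6Lx²+4x³)/(24EI) = -12·(6³-6·6·(18/5)²+4·(18/5)³)/(24·50000) = 999/1562500 rad
Load 2 — applied couple M₀=13 kN·m at a=4 m (b=L-a=2):
  θ_2 = (M₀x²/(2L)+C₁)/EI  [x≤a] with C₁=M₀(3b²-L²)/(6L)=-26/3 = (13·(18/5)²/(2·6)+(-26/3))/50000 = 403/3750000 rad
Load 3 — triangular load w₀=16 kN/m (0→w₀ over full span):
  θ_3 = -w₀(7L⁴-30L²x²+15x⁴)/(360LEI) = -16·(7·6⁴-30·6²·(18/5)²+15·(18/5)⁴)/(360·6·50000) = 696/1953125 rad
Load 4 — applied couple M₀=3 kN·m at a=12/5 m (b=L-a=18/5):
  θ_4 = (M₀x²/(2L)-M₀(x-a)+C₁)/EI  [x>a] with C₁=M₀(3b²-L²)/(6L)=6/25 = (3·(18/5)²/(2·6)-3·((18/5)-(12/5))+(6/25))/50000 = -3/1250000 rad
Superposition: θ = Σ θ_i = 51599/46875000 rad ≈ 0.001101 rad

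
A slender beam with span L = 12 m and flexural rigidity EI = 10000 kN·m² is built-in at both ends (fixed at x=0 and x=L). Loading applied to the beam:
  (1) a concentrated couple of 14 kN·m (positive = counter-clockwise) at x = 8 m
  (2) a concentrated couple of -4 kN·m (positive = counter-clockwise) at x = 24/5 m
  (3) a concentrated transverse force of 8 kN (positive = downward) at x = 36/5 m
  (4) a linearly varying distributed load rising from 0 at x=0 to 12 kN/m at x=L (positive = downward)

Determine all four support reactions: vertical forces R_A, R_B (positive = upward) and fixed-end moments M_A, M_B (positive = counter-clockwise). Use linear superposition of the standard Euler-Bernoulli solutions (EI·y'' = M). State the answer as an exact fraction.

R_A = 28678/1125 kN, M_A = 26626/375 kN·m, R_B = 61322/1125 kN, M_B = -12688/125 kN·m

Load 1 — applied couple M₀=14 kN·m at a=8 m (b=L-a=4):
  R_A = 6M₀ab/L³ = 6·14·8·4/12³ = 14/9 kN
  M_A = M₀b(2a-b)/L² = 14·4·(2·8-4)/12² = 14/3 kN·m
  R_B = -6M₀ab/L³ = -6·14·8·4/12³ = -14/9 kN
  M_B = M₀a(2b-a)/L² = 14·8·(2·4-8)/12² = 0 kN·m
Load 2 — applied couple M₀=-4 kN·m at a=24/5 m (b=L-a=36/5):
  R_A = 6M₀ab/L³ = 6·(-4)·(24/5)·(36/5)/12³ = -12/25 kN
  M_A = M₀b(2a-b)/L² = (-4)·(36/5)·(2·(24/5)-(36/5))/12² = -12/25 kN·m
  R_B = -6M₀ab/L³ = -6·(-4)·(24/5)·(36/5)/12³ = 12/25 kN
  M_B = M₀a(2b-a)/L² = (-4)·(24/5)·(2·(36/5)-(24/5))/12² = -32/25 kN·m
Load 3 — point force P=8 kN at a=36/5 m (b=L-a=24/5):
  R_A = Pb²(3a+b)/L³ = 8·(24/5)²·(3·(36/5)+(24/5))/12³ = 352/125 kN
  M_A = Pab²/L² = 8·(36/5)·(24/5)²/12² = 1152/125 kN·m
  R_B = Pa²(a+3b)/L³ = 8·(36/5)²·((36/5)+3·(24/5))/12³ = 648/125 kN
  M_B = -Pa²b/L² = -8·(36/5)²·(24/5)/12² = -1728/125 kN·m
Load 4 — triangular load w₀=12 kN/m (0→w₀ over full span):
  R_A = 3w₀L/20 = 3·12·12/20 = 108/5 kN
  M_A = w₀L²/30 = 12·12²/30 = 288/5 kN·m
  R_B = 7w₀L/20 = 7·12·12/20 = 252/5 kN
  M_B = -w₀L²/20 = -12·12²/20 = -432/5 kN·m
Superposition: R_A = 28678/1125 kN, M_A = 26626/375 kN·m, R_B = 61322/1125 kN, M_B = -12688/125 kN·m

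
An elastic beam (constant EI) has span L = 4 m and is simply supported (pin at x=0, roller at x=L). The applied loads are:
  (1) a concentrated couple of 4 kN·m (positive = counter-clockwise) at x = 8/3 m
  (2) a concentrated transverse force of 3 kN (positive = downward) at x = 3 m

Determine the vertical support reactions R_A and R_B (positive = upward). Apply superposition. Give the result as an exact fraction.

R_A = 7/4 kN, R_B = 5/4 kN

Load 1 — applied couple M₀=4 kN·m at a=8/3 m (b=L-a=4/3):
  R_A = M₀/L = 4/4 = 1 kN
  R_B = -M₀/L = -4/4 = -1 kN
Load 2 — point force P=3 kN at a=3 m (b=L-a=1):
  R_A = Pb/L = 3·1/4 = 3/4 kN
  R_B = Pa/L = 3·3/4 = 9/4 kN
Superposition: R_A = 7/4 kN, R_B = 5/4 kN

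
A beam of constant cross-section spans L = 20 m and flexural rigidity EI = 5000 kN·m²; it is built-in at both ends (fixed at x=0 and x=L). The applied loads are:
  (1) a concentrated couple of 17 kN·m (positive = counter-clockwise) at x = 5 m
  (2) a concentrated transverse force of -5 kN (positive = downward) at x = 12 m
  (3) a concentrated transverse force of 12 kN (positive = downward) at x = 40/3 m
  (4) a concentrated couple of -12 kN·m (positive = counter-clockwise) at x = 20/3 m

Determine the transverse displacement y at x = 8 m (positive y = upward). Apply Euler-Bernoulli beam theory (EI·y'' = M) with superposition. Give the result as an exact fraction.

Load 1 — applied couple M₀=17 kN·m at a=5 m (b=L-a=15):
  y_1 = (R_Ax³/6 - M_Ax²/2 - M₀(x-a)²/2)/EI  [x>a] with R_A=153/160, M_A=-51/16 = ((153/160)·8³/6 - (-51/16)·8²/2 - 17·(8-5)²/2)/5000 = 1071/50000 m
Load 2 — point force P=-5 kN at a=12 m (b=L-a=8):
  y_2 = -Pb²x²(3aL-(3a+b)x)/(6L³EI)  [x≤a] = -(-5)·8²·8²·(3·12·20-(3·12+8)·8)/(6·20³·5000) = 1472/46875 m
Load 3 — point force P=12 kN at a=40/3 m (b=L-a=20/3):
  y_3 = -Pb²x²(3aL-(3a+b)x)/(6L³EI)  [x≤a] = -12·(20/3)²·8²·(3·(40/3)·20-(3·(40/3)+(20/3))·8)/(6·20³·5000) = -1024/16875 m
Load 4 — applied couple M₀=-12 kN·m at a=20/3 m (b=L-a=40/3):
  y_4 = (R_Ax³/6 - M_Ax²/2 - M₀(x-a)²/2)/EI  [x>a] with R_A=-4/5, M_A=0 = ((-4/5)·8³/6 - 0·8²/2 - (-12)·(8-(20/3))²/2)/5000 = -36/3125 m
Superposition: y = Σ y_i = -130807/6750000 m ≈ -0.019379 m

y(8) = -130807/6750000 m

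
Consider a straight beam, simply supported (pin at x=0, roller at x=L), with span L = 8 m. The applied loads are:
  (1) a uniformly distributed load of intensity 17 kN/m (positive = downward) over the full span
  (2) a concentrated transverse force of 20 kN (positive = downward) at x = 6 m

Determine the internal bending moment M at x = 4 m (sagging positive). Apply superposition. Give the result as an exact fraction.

Load 1 — uniform load w=17 kN/m over full span:
  M_1 = wx(L-x)/2 = 17·4·(8-4)/2 = 136 kN·m
Load 2 — point force P=20 kN at a=6 m (b=L-a=2):
  M_2 = Pbx/L  [x≤a] = 20·2·4/8 = 20 kN·m
Superposition: M = Σ M_i = 156 kN·m ≈ 156.000000 kN·m

M(4) = 156 kN·m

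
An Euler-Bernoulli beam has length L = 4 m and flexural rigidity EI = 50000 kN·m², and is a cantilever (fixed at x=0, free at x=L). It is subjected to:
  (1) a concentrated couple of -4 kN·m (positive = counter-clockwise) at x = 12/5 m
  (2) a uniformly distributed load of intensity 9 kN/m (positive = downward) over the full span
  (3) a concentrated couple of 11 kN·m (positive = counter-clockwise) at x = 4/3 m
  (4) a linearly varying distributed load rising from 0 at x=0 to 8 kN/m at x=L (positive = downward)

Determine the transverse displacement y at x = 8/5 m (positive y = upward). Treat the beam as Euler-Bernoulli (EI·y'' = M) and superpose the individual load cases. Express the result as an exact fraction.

Load 1 — applied couple M₀=-4 kN·m at a=12/5 m (b=L-a=8/5):
  y_1 = M₀x²/(2EI)  [x≤a] = (-4)·(8/5)²/(2·50000) = -8/78125 m
Load 2 — uniform load w=9 kN/m over full span:
  y_2 = -wx²(x²-4Lx+6L²)/(24EI) = -9·(8/5)²·((8/5)²-4·4·(8/5)+6·4²)/(24·50000) = -2736/1953125 m
Load 3 — applied couple M₀=11 kN·m at a=4/3 m (b=L-a=8/3):
  y_3 = M₀a(2x-a)/(2EI)  [x>a] = 11·(4/3)·(2·(8/5)-(4/3))/(2·50000) = 77/281250 m
Load 4 — triangular load w₀=8 kN/m (0→w₀ over full span):
  y_4 = (w₀Lx³/12-w₀L²x²/6-w₀x⁵/(120L))/EI = (8·4·(8/5)³/12-8·4²·(8/5)²/6-8·(8/5)⁵/(120·4))/50000 = -128512/146484375 m
Superposition: y = Σ y_i = -1851647/878906250 m ≈ -0.002107 m

y(8/5) = -1851647/878906250 m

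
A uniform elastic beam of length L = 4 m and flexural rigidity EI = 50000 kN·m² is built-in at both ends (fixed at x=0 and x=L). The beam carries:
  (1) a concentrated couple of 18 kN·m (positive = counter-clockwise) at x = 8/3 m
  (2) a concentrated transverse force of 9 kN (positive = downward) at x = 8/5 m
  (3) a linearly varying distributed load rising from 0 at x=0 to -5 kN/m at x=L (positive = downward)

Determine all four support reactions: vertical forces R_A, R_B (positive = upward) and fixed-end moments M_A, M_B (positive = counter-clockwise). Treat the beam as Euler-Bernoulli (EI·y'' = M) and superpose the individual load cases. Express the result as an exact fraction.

R_A = 1104/125 kN, M_A = 3194/375 kN·m, R_B = -1229/125 kN, M_B = 68/125 kN·m

Load 1 — applied couple M₀=18 kN·m at a=8/3 m (b=L-a=4/3):
  R_A = 6M₀ab/L³ = 6·18·(8/3)·(4/3)/4³ = 6 kN
  M_A = M₀b(2a-b)/L² = 18·(4/3)·(2·(8/3)-(4/3))/4² = 6 kN·m
  R_B = -6M₀ab/L³ = -6·18·(8/3)·(4/3)/4³ = -6 kN
  M_B = M₀a(2b-a)/L² = 18·(8/3)·(2·(4/3)-(8/3))/4² = 0 kN·m
Load 2 — point force P=9 kN at a=8/5 m (b=L-a=12/5):
  R_A = Pb²(3a+b)/L³ = 9·(12/5)²·(3·(8/5)+(12/5))/4³ = 729/125 kN
  M_A = Pab²/L² = 9·(8/5)·(12/5)²/4² = 648/125 kN·m
  R_B = Pa²(a+3b)/L³ = 9·(8/5)²·((8/5)+3·(12/5))/4³ = 396/125 kN
  M_B = -Pa²b/L² = -9·(8/5)²·(12/5)/4² = -432/125 kN·m
Load 3 — triangular load w₀=-5 kN/m (0→w₀ over full span):
  R_A = 3w₀L/20 = 3·(-5)·4/20 = -3 kN
  M_A = w₀L²/30 = (-5)·4²/30 = -8/3 kN·m
  R_B = 7w₀L/20 = 7·(-5)·4/20 = -7 kN
  M_B = -w₀L²/20 = -(-5)·4²/20 = 4 kN·m
Superposition: R_A = 1104/125 kN, M_A = 3194/375 kN·m, R_B = -1229/125 kN, M_B = 68/125 kN·m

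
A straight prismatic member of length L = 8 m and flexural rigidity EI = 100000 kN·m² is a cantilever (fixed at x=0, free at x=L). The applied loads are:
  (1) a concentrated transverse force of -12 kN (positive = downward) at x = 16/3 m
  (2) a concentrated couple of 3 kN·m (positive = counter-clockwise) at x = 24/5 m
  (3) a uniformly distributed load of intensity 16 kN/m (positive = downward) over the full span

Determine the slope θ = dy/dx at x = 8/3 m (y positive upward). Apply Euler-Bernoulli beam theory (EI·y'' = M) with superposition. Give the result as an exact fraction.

θ(8/3) = -8351/1012500 rad

Load 1 — point force P=-12 kN at a=16/3 m (b=L-a=8/3):
  θ_1 = -Px(2a-x)/(2EI)  [x≤a] = -(-12)·(8/3)·(2·(16/3)-(8/3))/(2·100000) = 4/3125 rad
Load 2 — applied couple M₀=3 kN·m at a=24/5 m (b=L-a=16/5):
  θ_2 = M₀x/EI  [x≤a] = 3·(8/3)/100000 = 1/12500 rad
Load 3 — uniform load w=16 kN/m over full span:
  θ_3 = -wx(x²-3Lx+3L²)/(6EI) = -16·(8/3)·((8/3)²-3·8·(8/3)+3·8²)/(6·100000) = -2432/253125 rad
Superposition: θ = Σ θ_i = -8351/1012500 rad ≈ -0.008248 rad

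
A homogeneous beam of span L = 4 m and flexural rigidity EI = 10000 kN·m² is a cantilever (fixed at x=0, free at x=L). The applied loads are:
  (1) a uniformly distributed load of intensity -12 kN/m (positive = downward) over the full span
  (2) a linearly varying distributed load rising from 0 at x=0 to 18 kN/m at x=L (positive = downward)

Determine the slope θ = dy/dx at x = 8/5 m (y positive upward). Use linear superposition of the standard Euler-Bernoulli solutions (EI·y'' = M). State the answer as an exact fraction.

θ(8/5) = -328/390625 rad

Load 1 — uniform load w=-12 kN/m over full span:
  θ_1 = -wx(x²-3Lx+3L²)/(6EI) = -(-12)·(8/5)·((8/5)²-3·4·(8/5)+3·4²)/(6·10000) = 784/78125 rad
Load 2 — triangular load w₀=18 kN/m (0→w₀ over full span):
  θ_2 = (w₀Lx²/4-w₀L²x/3-w₀x⁴/(24L))/EI = (18·4·(8/5)²/4-18·4²·(8/5)/3-18·(8/5)⁴/(24·4))/10000 = -4248/390625 rad
Superposition: θ = Σ θ_i = -328/390625 rad ≈ -0.000840 rad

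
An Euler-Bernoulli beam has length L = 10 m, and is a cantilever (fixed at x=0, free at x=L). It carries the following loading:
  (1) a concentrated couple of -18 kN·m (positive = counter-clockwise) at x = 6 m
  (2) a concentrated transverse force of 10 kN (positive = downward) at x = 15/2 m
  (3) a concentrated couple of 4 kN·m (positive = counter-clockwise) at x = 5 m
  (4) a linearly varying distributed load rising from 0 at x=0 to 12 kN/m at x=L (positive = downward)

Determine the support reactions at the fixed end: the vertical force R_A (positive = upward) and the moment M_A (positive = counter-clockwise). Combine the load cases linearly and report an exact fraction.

Load 1 — applied couple M₀=-18 kN·m at a=6 m (b=L-a=4):
  R_A = 0 kN
  M_A = -M₀ = -(-18) = 18 kN·m
Load 2 — point force P=10 kN at a=15/2 m (b=L-a=5/2):
  R_A = P = 10 kN
  M_A = Pa = 10·(15/2) = 75 kN·m
Load 3 — applied couple M₀=4 kN·m at a=5 m (b=L-a=5):
  R_A = 0 kN
  M_A = -M₀ = -4 kN·m
Load 4 — triangular load w₀=12 kN/m (0→w₀ over full span):
  R_A = w₀L/2 = 12·10/2 = 60 kN
  M_A = w₀L²/3 = 12·10²/3 = 400 kN·m
Superposition: R_A = 70 kN, M_A = 489 kN·m

R_A = 70 kN, M_A = 489 kN·m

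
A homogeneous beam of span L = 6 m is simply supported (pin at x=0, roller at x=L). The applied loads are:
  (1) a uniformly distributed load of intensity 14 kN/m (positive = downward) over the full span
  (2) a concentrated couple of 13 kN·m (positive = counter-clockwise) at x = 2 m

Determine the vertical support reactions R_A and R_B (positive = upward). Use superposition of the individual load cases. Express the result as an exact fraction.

R_A = 265/6 kN, R_B = 239/6 kN

Load 1 — uniform load w=14 kN/m over full span:
  R_A = wL/2 = 14·6/2 = 42 kN
  R_B = wL/2 = 14·6/2 = 42 kN
Load 2 — applied couple M₀=13 kN·m at a=2 m (b=L-a=4):
  R_A = M₀/L = 13/6 kN
  R_B = -M₀/L = -13/6 kN
Superposition: R_A = 265/6 kN, R_B = 239/6 kN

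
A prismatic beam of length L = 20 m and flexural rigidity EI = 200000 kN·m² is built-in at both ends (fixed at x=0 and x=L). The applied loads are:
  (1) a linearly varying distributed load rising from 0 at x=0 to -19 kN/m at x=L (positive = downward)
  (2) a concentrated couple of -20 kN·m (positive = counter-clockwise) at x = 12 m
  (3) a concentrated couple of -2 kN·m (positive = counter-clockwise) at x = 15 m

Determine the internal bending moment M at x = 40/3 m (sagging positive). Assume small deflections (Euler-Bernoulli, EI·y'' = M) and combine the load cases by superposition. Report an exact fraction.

M(40/3) = -405107/3240 kN·m

Load 1 — triangular load w₀=-19 kN/m (0→w₀ over full span):
  M_1 = 3w₀Lx/20 - w₀L²/30 - w₀x³/(6L) = 3·(-19)·20·(40/3)/20 - (-19)·20²/30 - (-19)·(40/3)³/(6·20) = -10640/81 kN·m
Load 2 — applied couple M₀=-20 kN·m at a=12 m (b=L-a=8):
  M_2 = R_Ax - M_A - M₀  [x>a] with R_A=-36/25, M_A=-32/5 = (-36/25)·(40/3) - (-32/5) - (-20) = 36/5 kN·m
Load 3 — applied couple M₀=-2 kN·m at a=15 m (b=L-a=5):
  M_3 = R_Ax - M_A  [x≤a] with R_A=-9/80, M_A=-5/8 = (-9/80)·(40/3) - (-5/8) = -7/8 kN·m
Superposition: M = Σ M_i = -405107/3240 kN·m ≈ -125.033025 kN·m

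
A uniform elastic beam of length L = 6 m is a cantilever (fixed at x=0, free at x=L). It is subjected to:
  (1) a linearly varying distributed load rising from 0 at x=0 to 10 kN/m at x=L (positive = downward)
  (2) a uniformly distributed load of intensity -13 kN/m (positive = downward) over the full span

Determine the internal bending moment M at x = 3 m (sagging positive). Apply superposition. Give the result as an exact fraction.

Load 1 — triangular load w₀=10 kN/m (0→w₀ over full span):
  M_1 = w₀Lx/2 - w₀L²/3 - w₀x³/(6L) = 10·6·3/2 - 10·6²/3 - 10·3³/(6·6) = -75/2 kN·m
Load 2 — uniform load w=-13 kN/m over full span:
  M_2 = -w(L-x)²/2 = -(-13)·(6-3)²/2 = 117/2 kN·m
Superposition: M = Σ M_i = 21 kN·m ≈ 21.000000 kN·m

M(3) = 21 kN·m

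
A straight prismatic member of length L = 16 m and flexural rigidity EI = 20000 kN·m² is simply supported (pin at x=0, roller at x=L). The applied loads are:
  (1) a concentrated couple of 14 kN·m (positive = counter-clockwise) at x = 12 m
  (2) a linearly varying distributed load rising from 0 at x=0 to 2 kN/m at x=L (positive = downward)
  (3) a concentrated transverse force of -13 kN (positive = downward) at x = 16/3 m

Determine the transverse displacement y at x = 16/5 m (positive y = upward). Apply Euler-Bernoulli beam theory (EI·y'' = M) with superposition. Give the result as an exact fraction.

y(16/5) = 2912227/1582031250 m

Load 1 — applied couple M₀=14 kN·m at a=12 m (b=L-a=4):
  y_1 = (M₀x³/(6L)+C₁x)/EI  [x≤a] with C₁=M₀(3b²-L²)/(6L)=-91/3 = (14·(16/5)³/(6·16)+(-91/3)·(16/5))/20000 = -721/156250 m
Load 2 — triangular load w₀=2 kN/m (0→w₀ over full span):
  y_2 = -w₀x(7L⁴-10L²x²+3x⁴)/(360LEI) = -2·(16/5)·(7·16⁴-10·16²·(16/5)²+3·(16/5)⁴)/(360·16·20000) = -704512/29296875 m
Load 3 — point force P=-13 kN at a=16/3 m (b=L-a=32/3):
  y_3 = -Pbx(L²-b²-x²)/(6LEI)  [x≤a] = -(-13)·(32/3)·(16/5)·(16²-(32/3)²-(16/5)²)/(6·16·20000) = 193024/6328125 m
Superposition: y = Σ y_i = 2912227/1582031250 m ≈ 0.001841 m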